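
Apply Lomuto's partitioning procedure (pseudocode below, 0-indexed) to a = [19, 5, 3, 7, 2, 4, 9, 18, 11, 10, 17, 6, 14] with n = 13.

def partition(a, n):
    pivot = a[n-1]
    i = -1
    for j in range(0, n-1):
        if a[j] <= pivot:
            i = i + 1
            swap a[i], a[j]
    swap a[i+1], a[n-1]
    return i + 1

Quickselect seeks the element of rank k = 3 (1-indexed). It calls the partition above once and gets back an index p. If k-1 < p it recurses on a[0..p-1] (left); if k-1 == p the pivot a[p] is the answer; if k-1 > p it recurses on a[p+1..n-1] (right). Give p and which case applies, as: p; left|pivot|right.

pivot = a[12] = 14; i = -1
j=0: a[0]=19 > 14 → no swap
j=1: a[1]=5 ≤ 14 → i=0, swap a[0],a[1] → [5, 19, 3, 7, 2, 4, 9, 18, 11, 10, 17, 6, 14]
j=2: a[2]=3 ≤ 14 → i=1, swap a[1],a[2] → [5, 3, 19, 7, 2, 4, 9, 18, 11, 10, 17, 6, 14]
j=3: a[3]=7 ≤ 14 → i=2, swap a[2],a[3] → [5, 3, 7, 19, 2, 4, 9, 18, 11, 10, 17, 6, 14]
j=4: a[4]=2 ≤ 14 → i=3, swap a[3],a[4] → [5, 3, 7, 2, 19, 4, 9, 18, 11, 10, 17, 6, 14]
j=5: a[5]=4 ≤ 14 → i=4, swap a[4],a[5] → [5, 3, 7, 2, 4, 19, 9, 18, 11, 10, 17, 6, 14]
j=6: a[6]=9 ≤ 14 → i=5, swap a[5],a[6] → [5, 3, 7, 2, 4, 9, 19, 18, 11, 10, 17, 6, 14]
j=7: a[7]=18 > 14 → no swap
j=8: a[8]=11 ≤ 14 → i=6, swap a[6],a[8] → [5, 3, 7, 2, 4, 9, 11, 18, 19, 10, 17, 6, 14]
j=9: a[9]=10 ≤ 14 → i=7, swap a[7],a[9] → [5, 3, 7, 2, 4, 9, 11, 10, 19, 18, 17, 6, 14]
j=10: a[10]=17 > 14 → no swap
j=11: a[11]=6 ≤ 14 → i=8, swap a[8],a[11] → [5, 3, 7, 2, 4, 9, 11, 10, 6, 18, 17, 19, 14]
final swap a[9],a[12] → [5, 3, 7, 2, 4, 9, 11, 10, 6, 14, 17, 19, 18]; return 9
p = 9; k-1 = 2 < 9 ⇒ left

9; left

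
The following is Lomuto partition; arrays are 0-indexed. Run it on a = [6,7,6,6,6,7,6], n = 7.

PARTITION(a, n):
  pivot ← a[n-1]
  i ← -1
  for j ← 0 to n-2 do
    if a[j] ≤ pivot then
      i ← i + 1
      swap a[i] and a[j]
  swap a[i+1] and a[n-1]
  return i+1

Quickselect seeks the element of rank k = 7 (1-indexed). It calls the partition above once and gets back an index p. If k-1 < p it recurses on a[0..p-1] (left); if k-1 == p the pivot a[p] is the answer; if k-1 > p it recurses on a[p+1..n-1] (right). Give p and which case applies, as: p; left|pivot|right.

pivot=6, i=-1
j=0: 6≤6, i=0, swap(0,0) ⇒ [6,7,6,6,6,7,6]
j=1: 7>6, skip
j=2: 6≤6, i=1, swap(1,2) ⇒ [6,6,7,6,6,7,6]
j=3: 6≤6, i=2, swap(2,3) ⇒ [6,6,6,7,6,7,6]
j=4: 6≤6, i=3, swap(3,4) ⇒ [6,6,6,6,7,7,6]
j=5: 7>6, skip
swap(4,6) ⇒ [6,6,6,6,6,7,7]; return 4
p = 4; k-1 = 6 > 4 ⇒ right

4; right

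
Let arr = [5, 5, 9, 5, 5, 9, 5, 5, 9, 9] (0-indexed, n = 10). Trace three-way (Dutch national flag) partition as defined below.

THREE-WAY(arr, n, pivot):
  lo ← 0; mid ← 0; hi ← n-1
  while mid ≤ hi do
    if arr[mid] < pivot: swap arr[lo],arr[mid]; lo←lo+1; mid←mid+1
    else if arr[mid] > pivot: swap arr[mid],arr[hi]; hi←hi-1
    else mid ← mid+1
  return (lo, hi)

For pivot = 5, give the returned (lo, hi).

lo=0 mid=0 hi=9
5=5: mid=1
5=5: mid=2
9>5: swap(2,9), hi=8 ⇒ [5, 5, 9, 5, 5, 9, 5, 5, 9, 9]
9>5: swap(2,8), hi=7 ⇒ [5, 5, 9, 5, 5, 9, 5, 5, 9, 9]
9>5: swap(2,7), hi=6 ⇒ [5, 5, 5, 5, 5, 9, 5, 9, 9, 9]
5=5: mid=3
5=5: mid=4
5=5: mid=5
9>5: swap(5,6), hi=5 ⇒ [5, 5, 5, 5, 5, 5, 9, 9, 9, 9]
5=5: mid=6
done. lo=0 hi=5; arr=[5, 5, 5, 5, 5, 5, 9, 9, 9, 9]

(0, 5)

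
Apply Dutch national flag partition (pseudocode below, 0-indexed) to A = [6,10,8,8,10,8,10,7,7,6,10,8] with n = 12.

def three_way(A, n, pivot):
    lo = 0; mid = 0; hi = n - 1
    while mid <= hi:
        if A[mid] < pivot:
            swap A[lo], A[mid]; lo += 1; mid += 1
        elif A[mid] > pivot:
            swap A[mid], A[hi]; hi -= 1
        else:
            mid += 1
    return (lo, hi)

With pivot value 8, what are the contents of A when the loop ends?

[6,6,7,7,8,8,8,8,10,10,10,10]

pivot = 8; lo=0, mid=0, hi=11
A[mid]=6<8: swap A[0],A[0]; lo=1,mid=1 → [6,10,8,8,10,8,10,7,7,6,10,8]
A[mid]=10>8: swap A[1],A[11]; hi=10 → [6,8,8,8,10,8,10,7,7,6,10,10]
A[mid]=8=8: mid=2
A[mid]=8=8: mid=3
A[mid]=8=8: mid=4
A[mid]=10>8: swap A[4],A[10]; hi=9 → [6,8,8,8,10,8,10,7,7,6,10,10]
A[mid]=10>8: swap A[4],A[9]; hi=8 → [6,8,8,8,6,8,10,7,7,10,10,10]
A[mid]=6<8: swap A[1],A[4]; lo=2,mid=5 → [6,6,8,8,8,8,10,7,7,10,10,10]
A[mid]=8=8: mid=6
A[mid]=10>8: swap A[6],A[8]; hi=7 → [6,6,8,8,8,8,7,7,10,10,10,10]
A[mid]=7<8: swap A[2],A[6]; lo=3,mid=7 → [6,6,7,8,8,8,8,7,10,10,10,10]
A[mid]=7<8: swap A[3],A[7]; lo=4,mid=8 → [6,6,7,7,8,8,8,8,10,10,10,10]
end: lo=4, hi=7; A = [6,6,7,7,8,8,8,8,10,10,10,10]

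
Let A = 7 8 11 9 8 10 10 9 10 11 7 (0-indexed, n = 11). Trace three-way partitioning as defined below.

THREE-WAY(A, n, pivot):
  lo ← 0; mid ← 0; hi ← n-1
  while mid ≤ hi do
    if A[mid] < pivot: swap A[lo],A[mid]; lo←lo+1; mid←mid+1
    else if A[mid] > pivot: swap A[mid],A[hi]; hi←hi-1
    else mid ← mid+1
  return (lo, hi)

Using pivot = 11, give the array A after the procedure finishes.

7 8 9 8 10 10 9 10 7 11 11

pivot = 11; lo=0, mid=0, hi=10
A[mid]=7<11: swap A[0],A[0]; lo=1,mid=1 → 7 8 11 9 8 10 10 9 10 11 7
A[mid]=8<11: swap A[1],A[1]; lo=2,mid=2 → 7 8 11 9 8 10 10 9 10 11 7
A[mid]=11=11: mid=3
A[mid]=9<11: swap A[2],A[3]; lo=3,mid=4 → 7 8 9 11 8 10 10 9 10 11 7
A[mid]=8<11: swap A[3],A[4]; lo=4,mid=5 → 7 8 9 8 11 10 10 9 10 11 7
A[mid]=10<11: swap A[4],A[5]; lo=5,mid=6 → 7 8 9 8 10 11 10 9 10 11 7
A[mid]=10<11: swap A[5],A[6]; lo=6,mid=7 → 7 8 9 8 10 10 11 9 10 11 7
A[mid]=9<11: swap A[6],A[7]; lo=7,mid=8 → 7 8 9 8 10 10 9 11 10 11 7
A[mid]=10<11: swap A[7],A[8]; lo=8,mid=9 → 7 8 9 8 10 10 9 10 11 11 7
A[mid]=11=11: mid=10
A[mid]=7<11: swap A[8],A[10]; lo=9,mid=11 → 7 8 9 8 10 10 9 10 7 11 11
end: lo=9, hi=10; A = 7 8 9 8 10 10 9 10 7 11 11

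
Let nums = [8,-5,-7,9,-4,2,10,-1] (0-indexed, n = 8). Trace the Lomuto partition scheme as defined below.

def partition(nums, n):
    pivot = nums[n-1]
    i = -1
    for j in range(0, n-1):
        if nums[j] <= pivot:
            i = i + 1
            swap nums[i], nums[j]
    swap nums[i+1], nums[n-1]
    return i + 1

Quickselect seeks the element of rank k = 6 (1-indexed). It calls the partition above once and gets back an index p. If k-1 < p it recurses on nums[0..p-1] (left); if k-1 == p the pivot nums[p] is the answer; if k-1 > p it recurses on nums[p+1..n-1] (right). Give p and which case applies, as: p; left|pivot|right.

pivot = nums[7] = -1; i = -1
j=0: nums[0]=8 > -1 → no swap
j=1: nums[1]=-5 ≤ -1 → i=0, swap nums[0],nums[1] → [-5,8,-7,9,-4,2,10,-1]
j=2: nums[2]=-7 ≤ -1 → i=1, swap nums[1],nums[2] → [-5,-7,8,9,-4,2,10,-1]
j=3: nums[3]=9 > -1 → no swap
j=4: nums[4]=-4 ≤ -1 → i=2, swap nums[2],nums[4] → [-5,-7,-4,9,8,2,10,-1]
j=5: nums[5]=2 > -1 → no swap
j=6: nums[6]=10 > -1 → no swap
final swap nums[3],nums[7] → [-5,-7,-4,-1,8,2,10,9]; return 3
p = 3; k-1 = 5 > 3 ⇒ right

3; right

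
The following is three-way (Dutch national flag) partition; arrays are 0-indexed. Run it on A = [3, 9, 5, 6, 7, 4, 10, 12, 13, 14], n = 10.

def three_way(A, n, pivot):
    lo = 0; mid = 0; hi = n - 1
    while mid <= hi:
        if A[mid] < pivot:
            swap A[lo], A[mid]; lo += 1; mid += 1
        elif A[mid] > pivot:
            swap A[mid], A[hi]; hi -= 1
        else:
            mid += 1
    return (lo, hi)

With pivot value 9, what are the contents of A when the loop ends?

[3, 5, 6, 7, 4, 9, 12, 13, 14, 10]

lo=0 mid=0 hi=9
3<9: swap(0,0), lo=1 mid=1 ⇒ [3, 9, 5, 6, 7, 4, 10, 12, 13, 14]
9=9: mid=2
5<9: swap(1,2), lo=2 mid=3 ⇒ [3, 5, 9, 6, 7, 4, 10, 12, 13, 14]
6<9: swap(2,3), lo=3 mid=4 ⇒ [3, 5, 6, 9, 7, 4, 10, 12, 13, 14]
7<9: swap(3,4), lo=4 mid=5 ⇒ [3, 5, 6, 7, 9, 4, 10, 12, 13, 14]
4<9: swap(4,5), lo=5 mid=6 ⇒ [3, 5, 6, 7, 4, 9, 10, 12, 13, 14]
10>9: swap(6,9), hi=8 ⇒ [3, 5, 6, 7, 4, 9, 14, 12, 13, 10]
14>9: swap(6,8), hi=7 ⇒ [3, 5, 6, 7, 4, 9, 13, 12, 14, 10]
13>9: swap(6,7), hi=6 ⇒ [3, 5, 6, 7, 4, 9, 12, 13, 14, 10]
12>9: swap(6,6), hi=5 ⇒ [3, 5, 6, 7, 4, 9, 12, 13, 14, 10]
done. lo=5 hi=5; A=[3, 5, 6, 7, 4, 9, 12, 13, 14, 10]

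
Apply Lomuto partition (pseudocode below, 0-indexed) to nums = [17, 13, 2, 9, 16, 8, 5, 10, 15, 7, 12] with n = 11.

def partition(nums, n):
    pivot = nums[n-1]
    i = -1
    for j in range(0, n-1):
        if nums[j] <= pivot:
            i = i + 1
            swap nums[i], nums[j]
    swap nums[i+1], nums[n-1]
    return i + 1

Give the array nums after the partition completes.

pivot=12, i=-1
j=0: 17>12, skip
j=1: 13>12, skip
j=2: 2≤12, i=0, swap(0,2) ⇒ [2, 13, 17, 9, 16, 8, 5, 10, 15, 7, 12]
j=3: 9≤12, i=1, swap(1,3) ⇒ [2, 9, 17, 13, 16, 8, 5, 10, 15, 7, 12]
j=4: 16>12, skip
j=5: 8≤12, i=2, swap(2,5) ⇒ [2, 9, 8, 13, 16, 17, 5, 10, 15, 7, 12]
j=6: 5≤12, i=3, swap(3,6) ⇒ [2, 9, 8, 5, 16, 17, 13, 10, 15, 7, 12]
j=7: 10≤12, i=4, swap(4,7) ⇒ [2, 9, 8, 5, 10, 17, 13, 16, 15, 7, 12]
j=8: 15>12, skip
j=9: 7≤12, i=5, swap(5,9) ⇒ [2, 9, 8, 5, 10, 7, 13, 16, 15, 17, 12]
swap(6,10) ⇒ [2, 9, 8, 5, 10, 7, 12, 16, 15, 17, 13]; return 6

[2, 9, 8, 5, 10, 7, 12, 16, 15, 17, 13]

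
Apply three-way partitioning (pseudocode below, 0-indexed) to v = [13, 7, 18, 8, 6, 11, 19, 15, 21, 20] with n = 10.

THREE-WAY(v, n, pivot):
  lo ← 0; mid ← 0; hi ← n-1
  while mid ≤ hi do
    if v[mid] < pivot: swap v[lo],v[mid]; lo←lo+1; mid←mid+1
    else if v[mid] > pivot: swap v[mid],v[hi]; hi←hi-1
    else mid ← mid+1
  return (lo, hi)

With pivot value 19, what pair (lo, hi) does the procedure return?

(7, 7)

pivot = 19; lo=0, mid=0, hi=9
v[mid]=13<19: swap v[0],v[0]; lo=1,mid=1 → [13, 7, 18, 8, 6, 11, 19, 15, 21, 20]
v[mid]=7<19: swap v[1],v[1]; lo=2,mid=2 → [13, 7, 18, 8, 6, 11, 19, 15, 21, 20]
v[mid]=18<19: swap v[2],v[2]; lo=3,mid=3 → [13, 7, 18, 8, 6, 11, 19, 15, 21, 20]
v[mid]=8<19: swap v[3],v[3]; lo=4,mid=4 → [13, 7, 18, 8, 6, 11, 19, 15, 21, 20]
v[mid]=6<19: swap v[4],v[4]; lo=5,mid=5 → [13, 7, 18, 8, 6, 11, 19, 15, 21, 20]
v[mid]=11<19: swap v[5],v[5]; lo=6,mid=6 → [13, 7, 18, 8, 6, 11, 19, 15, 21, 20]
v[mid]=19=19: mid=7
v[mid]=15<19: swap v[6],v[7]; lo=7,mid=8 → [13, 7, 18, 8, 6, 11, 15, 19, 21, 20]
v[mid]=21>19: swap v[8],v[9]; hi=8 → [13, 7, 18, 8, 6, 11, 15, 19, 20, 21]
v[mid]=20>19: swap v[8],v[8]; hi=7 → [13, 7, 18, 8, 6, 11, 15, 19, 20, 21]
end: lo=7, hi=7; v = [13, 7, 18, 8, 6, 11, 15, 19, 20, 21]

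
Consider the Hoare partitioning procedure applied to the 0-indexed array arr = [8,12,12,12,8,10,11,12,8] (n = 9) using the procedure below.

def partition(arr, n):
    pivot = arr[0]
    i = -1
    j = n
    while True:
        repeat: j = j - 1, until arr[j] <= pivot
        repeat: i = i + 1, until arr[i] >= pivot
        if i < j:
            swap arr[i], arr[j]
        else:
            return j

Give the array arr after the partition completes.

[8,8,12,12,12,10,11,12,8]

pivot=8
j stops at 8 (8), i stops at 0 (8); swap ⇒ [8,12,12,12,8,10,11,12,8]
j stops at 4 (8), i stops at 1 (12); swap ⇒ [8,8,12,12,12,10,11,12,8]
j stops at 1, i stops at 2; i≥j ⇒ return 1. arr=[8,8,12,12,12,10,11,12,8]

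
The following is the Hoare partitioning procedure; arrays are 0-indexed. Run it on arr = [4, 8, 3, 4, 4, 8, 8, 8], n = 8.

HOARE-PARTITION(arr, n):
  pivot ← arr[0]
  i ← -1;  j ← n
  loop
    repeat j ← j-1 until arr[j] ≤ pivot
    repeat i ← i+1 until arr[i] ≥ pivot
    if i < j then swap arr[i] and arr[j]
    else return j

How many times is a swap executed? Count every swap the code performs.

pivot=4
j stops at 4 (4), i stops at 0 (4); swap ⇒ [4, 8, 3, 4, 4, 8, 8, 8]
j stops at 3 (4), i stops at 1 (8); swap ⇒ [4, 4, 3, 8, 4, 8, 8, 8]
j stops at 2, i stops at 3; i≥j ⇒ return 2. arr=[4, 4, 3, 8, 4, 8, 8, 8]

2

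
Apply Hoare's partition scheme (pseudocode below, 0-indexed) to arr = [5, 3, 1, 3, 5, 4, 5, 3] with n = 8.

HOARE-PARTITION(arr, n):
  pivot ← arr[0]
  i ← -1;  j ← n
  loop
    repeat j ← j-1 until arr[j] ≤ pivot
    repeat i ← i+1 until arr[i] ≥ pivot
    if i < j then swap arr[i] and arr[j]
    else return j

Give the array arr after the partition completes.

[3, 3, 1, 3, 5, 4, 5, 5]

pivot = arr[0] = 5; i = -1, j = 8
j→7 (arr[7]=3≤5), i→0 (arr[0]=5≥5); i<j, swap → [3, 3, 1, 3, 5, 4, 5, 5]
j→6 (arr[6]=5≤5), i→4 (arr[4]=5≥5); i<j, swap → [3, 3, 1, 3, 5, 4, 5, 5]
j→5, i→6; i≥j, return j=5. arr = [3, 3, 1, 3, 5, 4, 5, 5]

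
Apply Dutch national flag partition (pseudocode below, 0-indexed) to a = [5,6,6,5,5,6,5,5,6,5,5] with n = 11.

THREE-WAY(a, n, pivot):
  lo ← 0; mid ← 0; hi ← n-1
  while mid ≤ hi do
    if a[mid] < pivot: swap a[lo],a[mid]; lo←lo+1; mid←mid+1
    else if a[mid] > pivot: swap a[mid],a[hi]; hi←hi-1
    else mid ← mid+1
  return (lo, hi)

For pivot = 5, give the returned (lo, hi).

lo=0 mid=0 hi=10
5=5: mid=1
6>5: swap(1,10), hi=9 ⇒ [5,5,6,5,5,6,5,5,6,5,6]
5=5: mid=2
6>5: swap(2,9), hi=8 ⇒ [5,5,5,5,5,6,5,5,6,6,6]
5=5: mid=3
5=5: mid=4
5=5: mid=5
6>5: swap(5,8), hi=7 ⇒ [5,5,5,5,5,6,5,5,6,6,6]
6>5: swap(5,7), hi=6 ⇒ [5,5,5,5,5,5,5,6,6,6,6]
5=5: mid=6
5=5: mid=7
done. lo=0 hi=6; a=[5,5,5,5,5,5,5,6,6,6,6]

(0, 6)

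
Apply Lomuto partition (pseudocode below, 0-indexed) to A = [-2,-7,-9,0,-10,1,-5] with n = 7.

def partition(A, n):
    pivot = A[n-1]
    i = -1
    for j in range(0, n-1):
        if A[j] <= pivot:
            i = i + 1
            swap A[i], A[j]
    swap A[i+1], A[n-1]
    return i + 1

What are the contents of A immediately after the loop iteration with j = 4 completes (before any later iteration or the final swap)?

pivot=-5, i=-1
j=0: -2>-5, skip
j=1: -7≤-5, i=0, swap(0,1) ⇒ [-7,-2,-9,0,-10,1,-5]
j=2: -9≤-5, i=1, swap(1,2) ⇒ [-7,-9,-2,0,-10,1,-5]
j=3: 0>-5, skip
j=4: -10≤-5, i=2, swap(2,4) ⇒ [-7,-9,-10,0,-2,1,-5]
(after j=4) A = [-7,-9,-10,0,-2,1,-5]

[-7,-9,-10,0,-2,1,-5]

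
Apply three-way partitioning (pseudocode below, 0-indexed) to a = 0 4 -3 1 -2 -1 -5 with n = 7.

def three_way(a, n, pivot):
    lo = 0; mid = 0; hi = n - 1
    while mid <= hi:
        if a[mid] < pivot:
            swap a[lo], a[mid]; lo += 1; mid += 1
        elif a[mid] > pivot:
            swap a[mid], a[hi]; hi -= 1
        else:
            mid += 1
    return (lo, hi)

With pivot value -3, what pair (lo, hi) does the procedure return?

lo=0 mid=0 hi=6
0>-3: swap(0,6), hi=5 ⇒ -5 4 -3 1 -2 -1 0
-5<-3: swap(0,0), lo=1 mid=1 ⇒ -5 4 -3 1 -2 -1 0
4>-3: swap(1,5), hi=4 ⇒ -5 -1 -3 1 -2 4 0
-1>-3: swap(1,4), hi=3 ⇒ -5 -2 -3 1 -1 4 0
-2>-3: swap(1,3), hi=2 ⇒ -5 1 -3 -2 -1 4 0
1>-3: swap(1,2), hi=1 ⇒ -5 -3 1 -2 -1 4 0
-3=-3: mid=2
done. lo=1 hi=1; a=-5 -3 1 -2 -1 4 0

(1, 1)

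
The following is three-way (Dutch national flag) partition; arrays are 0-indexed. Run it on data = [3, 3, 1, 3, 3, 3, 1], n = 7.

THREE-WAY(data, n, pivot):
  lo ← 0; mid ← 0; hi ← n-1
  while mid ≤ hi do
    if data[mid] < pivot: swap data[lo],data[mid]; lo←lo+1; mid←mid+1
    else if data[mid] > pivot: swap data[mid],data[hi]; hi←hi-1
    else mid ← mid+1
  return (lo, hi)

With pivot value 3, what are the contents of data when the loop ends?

pivot = 3; lo=0, mid=0, hi=6
data[mid]=3=3: mid=1
data[mid]=3=3: mid=2
data[mid]=1<3: swap data[0],data[2]; lo=1,mid=3 → [1, 3, 3, 3, 3, 3, 1]
data[mid]=3=3: mid=4
data[mid]=3=3: mid=5
data[mid]=3=3: mid=6
data[mid]=1<3: swap data[1],data[6]; lo=2,mid=7 → [1, 1, 3, 3, 3, 3, 3]
end: lo=2, hi=6; data = [1, 1, 3, 3, 3, 3, 3]

[1, 1, 3, 3, 3, 3, 3]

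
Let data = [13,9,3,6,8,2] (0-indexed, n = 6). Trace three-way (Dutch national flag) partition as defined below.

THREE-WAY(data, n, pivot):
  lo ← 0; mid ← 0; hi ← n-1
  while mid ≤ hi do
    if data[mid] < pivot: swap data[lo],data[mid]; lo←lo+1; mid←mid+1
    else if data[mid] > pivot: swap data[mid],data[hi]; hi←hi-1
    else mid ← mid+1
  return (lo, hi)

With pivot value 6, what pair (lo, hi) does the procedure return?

(2, 2)

lo=0 mid=0 hi=5
13>6: swap(0,5), hi=4 ⇒ [2,9,3,6,8,13]
2<6: swap(0,0), lo=1 mid=1 ⇒ [2,9,3,6,8,13]
9>6: swap(1,4), hi=3 ⇒ [2,8,3,6,9,13]
8>6: swap(1,3), hi=2 ⇒ [2,6,3,8,9,13]
6=6: mid=2
3<6: swap(1,2), lo=2 mid=3 ⇒ [2,3,6,8,9,13]
done. lo=2 hi=2; data=[2,3,6,8,9,13]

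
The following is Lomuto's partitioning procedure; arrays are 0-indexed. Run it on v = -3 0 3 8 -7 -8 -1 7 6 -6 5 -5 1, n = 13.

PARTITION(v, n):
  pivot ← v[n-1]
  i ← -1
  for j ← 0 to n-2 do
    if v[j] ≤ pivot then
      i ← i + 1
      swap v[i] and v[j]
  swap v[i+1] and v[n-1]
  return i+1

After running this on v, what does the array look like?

-3 0 -7 -8 -1 -6 -5 1 6 8 5 3 7

pivot = v[12] = 1; i = -1
j=0: v[0]=-3 ≤ 1 → i=0, swap v[0],v[0] (no change) → -3 0 3 8 -7 -8 -1 7 6 -6 5 -5 1
j=1: v[1]=0 ≤ 1 → i=1, swap v[1],v[1] (no change) → -3 0 3 8 -7 -8 -1 7 6 -6 5 -5 1
j=2: v[2]=3 > 1 → no swap
j=3: v[3]=8 > 1 → no swap
j=4: v[4]=-7 ≤ 1 → i=2, swap v[2],v[4] → -3 0 -7 8 3 -8 -1 7 6 -6 5 -5 1
j=5: v[5]=-8 ≤ 1 → i=3, swap v[3],v[5] → -3 0 -7 -8 3 8 -1 7 6 -6 5 -5 1
j=6: v[6]=-1 ≤ 1 → i=4, swap v[4],v[6] → -3 0 -7 -8 -1 8 3 7 6 -6 5 -5 1
j=7: v[7]=7 > 1 → no swap
j=8: v[8]=6 > 1 → no swap
j=9: v[9]=-6 ≤ 1 → i=5, swap v[5],v[9] → -3 0 -7 -8 -1 -6 3 7 6 8 5 -5 1
j=10: v[10]=5 > 1 → no swap
j=11: v[11]=-5 ≤ 1 → i=6, swap v[6],v[11] → -3 0 -7 -8 -1 -6 -5 7 6 8 5 3 1
final swap v[7],v[12] → -3 0 -7 -8 -1 -6 -5 1 6 8 5 3 7; return 7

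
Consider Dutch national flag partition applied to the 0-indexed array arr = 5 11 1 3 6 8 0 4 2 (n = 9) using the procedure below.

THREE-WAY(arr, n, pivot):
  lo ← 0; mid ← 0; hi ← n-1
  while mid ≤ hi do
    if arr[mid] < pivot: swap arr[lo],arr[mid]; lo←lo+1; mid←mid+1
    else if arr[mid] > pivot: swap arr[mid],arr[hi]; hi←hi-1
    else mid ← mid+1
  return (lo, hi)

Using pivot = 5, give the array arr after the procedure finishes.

pivot = 5; lo=0, mid=0, hi=8
arr[mid]=5=5: mid=1
arr[mid]=11>5: swap arr[1],arr[8]; hi=7 → 5 2 1 3 6 8 0 4 11
arr[mid]=2<5: swap arr[0],arr[1]; lo=1,mid=2 → 2 5 1 3 6 8 0 4 11
arr[mid]=1<5: swap arr[1],arr[2]; lo=2,mid=3 → 2 1 5 3 6 8 0 4 11
arr[mid]=3<5: swap arr[2],arr[3]; lo=3,mid=4 → 2 1 3 5 6 8 0 4 11
arr[mid]=6>5: swap arr[4],arr[7]; hi=6 → 2 1 3 5 4 8 0 6 11
arr[mid]=4<5: swap arr[3],arr[4]; lo=4,mid=5 → 2 1 3 4 5 8 0 6 11
arr[mid]=8>5: swap arr[5],arr[6]; hi=5 → 2 1 3 4 5 0 8 6 11
arr[mid]=0<5: swap arr[4],arr[5]; lo=5,mid=6 → 2 1 3 4 0 5 8 6 11
end: lo=5, hi=5; arr = 2 1 3 4 0 5 8 6 11

2 1 3 4 0 5 8 6 11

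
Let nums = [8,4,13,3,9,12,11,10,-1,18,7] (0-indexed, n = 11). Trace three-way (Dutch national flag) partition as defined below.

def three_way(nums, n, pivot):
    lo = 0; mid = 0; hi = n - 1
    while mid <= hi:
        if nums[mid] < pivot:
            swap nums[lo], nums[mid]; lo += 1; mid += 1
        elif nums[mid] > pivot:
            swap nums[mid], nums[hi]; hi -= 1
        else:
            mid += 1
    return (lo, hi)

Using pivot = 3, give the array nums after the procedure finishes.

[-1,3,13,9,12,11,10,4,18,7,8]

lo=0 mid=0 hi=10
8>3: swap(0,10), hi=9 ⇒ [7,4,13,3,9,12,11,10,-1,18,8]
7>3: swap(0,9), hi=8 ⇒ [18,4,13,3,9,12,11,10,-1,7,8]
18>3: swap(0,8), hi=7 ⇒ [-1,4,13,3,9,12,11,10,18,7,8]
-1<3: swap(0,0), lo=1 mid=1 ⇒ [-1,4,13,3,9,12,11,10,18,7,8]
4>3: swap(1,7), hi=6 ⇒ [-1,10,13,3,9,12,11,4,18,7,8]
10>3: swap(1,6), hi=5 ⇒ [-1,11,13,3,9,12,10,4,18,7,8]
11>3: swap(1,5), hi=4 ⇒ [-1,12,13,3,9,11,10,4,18,7,8]
12>3: swap(1,4), hi=3 ⇒ [-1,9,13,3,12,11,10,4,18,7,8]
9>3: swap(1,3), hi=2 ⇒ [-1,3,13,9,12,11,10,4,18,7,8]
3=3: mid=2
13>3: swap(2,2), hi=1 ⇒ [-1,3,13,9,12,11,10,4,18,7,8]
done. lo=1 hi=1; nums=[-1,3,13,9,12,11,10,4,18,7,8]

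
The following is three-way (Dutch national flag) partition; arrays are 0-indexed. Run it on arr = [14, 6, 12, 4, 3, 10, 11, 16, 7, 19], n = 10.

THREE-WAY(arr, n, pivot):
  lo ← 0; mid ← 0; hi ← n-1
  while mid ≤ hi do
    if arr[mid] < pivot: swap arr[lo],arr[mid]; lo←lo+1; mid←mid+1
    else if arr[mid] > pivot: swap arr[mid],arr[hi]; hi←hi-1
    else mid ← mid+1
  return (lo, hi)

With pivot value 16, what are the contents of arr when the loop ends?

[14, 6, 12, 4, 3, 10, 11, 7, 16, 19]

pivot = 16; lo=0, mid=0, hi=9
arr[mid]=14<16: swap arr[0],arr[0]; lo=1,mid=1 → [14, 6, 12, 4, 3, 10, 11, 16, 7, 19]
arr[mid]=6<16: swap arr[1],arr[1]; lo=2,mid=2 → [14, 6, 12, 4, 3, 10, 11, 16, 7, 19]
arr[mid]=12<16: swap arr[2],arr[2]; lo=3,mid=3 → [14, 6, 12, 4, 3, 10, 11, 16, 7, 19]
arr[mid]=4<16: swap arr[3],arr[3]; lo=4,mid=4 → [14, 6, 12, 4, 3, 10, 11, 16, 7, 19]
arr[mid]=3<16: swap arr[4],arr[4]; lo=5,mid=5 → [14, 6, 12, 4, 3, 10, 11, 16, 7, 19]
arr[mid]=10<16: swap arr[5],arr[5]; lo=6,mid=6 → [14, 6, 12, 4, 3, 10, 11, 16, 7, 19]
arr[mid]=11<16: swap arr[6],arr[6]; lo=7,mid=7 → [14, 6, 12, 4, 3, 10, 11, 16, 7, 19]
arr[mid]=16=16: mid=8
arr[mid]=7<16: swap arr[7],arr[8]; lo=8,mid=9 → [14, 6, 12, 4, 3, 10, 11, 7, 16, 19]
arr[mid]=19>16: swap arr[9],arr[9]; hi=8 → [14, 6, 12, 4, 3, 10, 11, 7, 16, 19]
end: lo=8, hi=8; arr = [14, 6, 12, 4, 3, 10, 11, 7, 16, 19]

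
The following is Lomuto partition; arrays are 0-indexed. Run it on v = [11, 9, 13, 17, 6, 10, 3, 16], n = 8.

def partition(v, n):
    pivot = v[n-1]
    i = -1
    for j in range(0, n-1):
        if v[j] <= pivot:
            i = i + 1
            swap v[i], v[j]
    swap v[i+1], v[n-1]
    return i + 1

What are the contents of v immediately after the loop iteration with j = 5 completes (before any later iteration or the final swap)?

pivot=16, i=-1
j=0: 11≤16, i=0, swap(0,0) ⇒ [11, 9, 13, 17, 6, 10, 3, 16]
j=1: 9≤16, i=1, swap(1,1) ⇒ [11, 9, 13, 17, 6, 10, 3, 16]
j=2: 13≤16, i=2, swap(2,2) ⇒ [11, 9, 13, 17, 6, 10, 3, 16]
j=3: 17>16, skip
j=4: 6≤16, i=3, swap(3,4) ⇒ [11, 9, 13, 6, 17, 10, 3, 16]
j=5: 10≤16, i=4, swap(4,5) ⇒ [11, 9, 13, 6, 10, 17, 3, 16]
(after j=5) v = [11, 9, 13, 6, 10, 17, 3, 16]

[11, 9, 13, 6, 10, 17, 3, 16]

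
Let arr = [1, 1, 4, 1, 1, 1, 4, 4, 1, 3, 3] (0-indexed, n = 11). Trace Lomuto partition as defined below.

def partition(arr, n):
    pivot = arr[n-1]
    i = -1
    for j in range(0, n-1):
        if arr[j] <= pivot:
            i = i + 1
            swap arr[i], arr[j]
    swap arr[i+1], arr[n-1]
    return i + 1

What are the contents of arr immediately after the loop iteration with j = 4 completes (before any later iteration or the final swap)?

pivot=3, i=-1
j=0: 1≤3, i=0, swap(0,0) ⇒ [1, 1, 4, 1, 1, 1, 4, 4, 1, 3, 3]
j=1: 1≤3, i=1, swap(1,1) ⇒ [1, 1, 4, 1, 1, 1, 4, 4, 1, 3, 3]
j=2: 4>3, skip
j=3: 1≤3, i=2, swap(2,3) ⇒ [1, 1, 1, 4, 1, 1, 4, 4, 1, 3, 3]
j=4: 1≤3, i=3, swap(3,4) ⇒ [1, 1, 1, 1, 4, 1, 4, 4, 1, 3, 3]
(after j=4) arr = [1, 1, 1, 1, 4, 1, 4, 4, 1, 3, 3]

[1, 1, 1, 1, 4, 1, 4, 4, 1, 3, 3]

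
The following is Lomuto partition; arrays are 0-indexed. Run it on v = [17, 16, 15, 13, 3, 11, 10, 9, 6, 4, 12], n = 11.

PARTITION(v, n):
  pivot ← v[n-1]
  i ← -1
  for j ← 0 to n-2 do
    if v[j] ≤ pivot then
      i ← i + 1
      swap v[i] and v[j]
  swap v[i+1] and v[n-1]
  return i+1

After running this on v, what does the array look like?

pivot = v[10] = 12; i = -1
j=0: v[0]=17 > 12 → no swap
j=1: v[1]=16 > 12 → no swap
j=2: v[2]=15 > 12 → no swap
j=3: v[3]=13 > 12 → no swap
j=4: v[4]=3 ≤ 12 → i=0, swap v[0],v[4] → [3, 16, 15, 13, 17, 11, 10, 9, 6, 4, 12]
j=5: v[5]=11 ≤ 12 → i=1, swap v[1],v[5] → [3, 11, 15, 13, 17, 16, 10, 9, 6, 4, 12]
j=6: v[6]=10 ≤ 12 → i=2, swap v[2],v[6] → [3, 11, 10, 13, 17, 16, 15, 9, 6, 4, 12]
j=7: v[7]=9 ≤ 12 → i=3, swap v[3],v[7] → [3, 11, 10, 9, 17, 16, 15, 13, 6, 4, 12]
j=8: v[8]=6 ≤ 12 → i=4, swap v[4],v[8] → [3, 11, 10, 9, 6, 16, 15, 13, 17, 4, 12]
j=9: v[9]=4 ≤ 12 → i=5, swap v[5],v[9] → [3, 11, 10, 9, 6, 4, 15, 13, 17, 16, 12]
final swap v[6],v[10] → [3, 11, 10, 9, 6, 4, 12, 13, 17, 16, 15]; return 6

[3, 11, 10, 9, 6, 4, 12, 13, 17, 16, 15]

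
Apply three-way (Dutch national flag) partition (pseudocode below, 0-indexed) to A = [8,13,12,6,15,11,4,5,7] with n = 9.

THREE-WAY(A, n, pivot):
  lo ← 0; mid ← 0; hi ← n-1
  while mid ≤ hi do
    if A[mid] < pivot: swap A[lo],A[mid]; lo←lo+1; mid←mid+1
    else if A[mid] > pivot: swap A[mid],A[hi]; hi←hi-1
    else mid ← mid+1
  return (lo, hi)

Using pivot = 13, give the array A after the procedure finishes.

[8,12,6,7,11,4,5,13,15]

lo=0 mid=0 hi=8
8<13: swap(0,0), lo=1 mid=1 ⇒ [8,13,12,6,15,11,4,5,7]
13=13: mid=2
12<13: swap(1,2), lo=2 mid=3 ⇒ [8,12,13,6,15,11,4,5,7]
6<13: swap(2,3), lo=3 mid=4 ⇒ [8,12,6,13,15,11,4,5,7]
15>13: swap(4,8), hi=7 ⇒ [8,12,6,13,7,11,4,5,15]
7<13: swap(3,4), lo=4 mid=5 ⇒ [8,12,6,7,13,11,4,5,15]
11<13: swap(4,5), lo=5 mid=6 ⇒ [8,12,6,7,11,13,4,5,15]
4<13: swap(5,6), lo=6 mid=7 ⇒ [8,12,6,7,11,4,13,5,15]
5<13: swap(6,7), lo=7 mid=8 ⇒ [8,12,6,7,11,4,5,13,15]
done. lo=7 hi=7; A=[8,12,6,7,11,4,5,13,15]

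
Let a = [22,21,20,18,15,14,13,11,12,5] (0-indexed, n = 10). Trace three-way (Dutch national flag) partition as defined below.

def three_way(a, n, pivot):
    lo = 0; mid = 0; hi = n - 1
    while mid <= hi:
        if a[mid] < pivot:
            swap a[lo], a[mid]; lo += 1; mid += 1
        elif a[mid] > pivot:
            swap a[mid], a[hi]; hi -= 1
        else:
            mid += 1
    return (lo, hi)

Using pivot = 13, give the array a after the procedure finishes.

[5,12,11,13,14,15,18,20,21,22]

lo=0 mid=0 hi=9
22>13: swap(0,9), hi=8 ⇒ [5,21,20,18,15,14,13,11,12,22]
5<13: swap(0,0), lo=1 mid=1 ⇒ [5,21,20,18,15,14,13,11,12,22]
21>13: swap(1,8), hi=7 ⇒ [5,12,20,18,15,14,13,11,21,22]
12<13: swap(1,1), lo=2 mid=2 ⇒ [5,12,20,18,15,14,13,11,21,22]
20>13: swap(2,7), hi=6 ⇒ [5,12,11,18,15,14,13,20,21,22]
11<13: swap(2,2), lo=3 mid=3 ⇒ [5,12,11,18,15,14,13,20,21,22]
18>13: swap(3,6), hi=5 ⇒ [5,12,11,13,15,14,18,20,21,22]
13=13: mid=4
15>13: swap(4,5), hi=4 ⇒ [5,12,11,13,14,15,18,20,21,22]
14>13: swap(4,4), hi=3 ⇒ [5,12,11,13,14,15,18,20,21,22]
done. lo=3 hi=3; a=[5,12,11,13,14,15,18,20,21,22]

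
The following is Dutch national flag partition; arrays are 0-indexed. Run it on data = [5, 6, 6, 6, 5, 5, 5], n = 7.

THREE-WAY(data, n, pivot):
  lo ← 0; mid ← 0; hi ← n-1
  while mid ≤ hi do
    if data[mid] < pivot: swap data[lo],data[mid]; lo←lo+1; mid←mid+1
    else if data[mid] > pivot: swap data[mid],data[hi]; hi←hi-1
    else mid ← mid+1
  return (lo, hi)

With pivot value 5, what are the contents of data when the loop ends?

[5, 5, 5, 5, 6, 6, 6]

pivot = 5; lo=0, mid=0, hi=6
data[mid]=5=5: mid=1
data[mid]=6>5: swap data[1],data[6]; hi=5 → [5, 5, 6, 6, 5, 5, 6]
data[mid]=5=5: mid=2
data[mid]=6>5: swap data[2],data[5]; hi=4 → [5, 5, 5, 6, 5, 6, 6]
data[mid]=5=5: mid=3
data[mid]=6>5: swap data[3],data[4]; hi=3 → [5, 5, 5, 5, 6, 6, 6]
data[mid]=5=5: mid=4
end: lo=0, hi=3; data = [5, 5, 5, 5, 6, 6, 6]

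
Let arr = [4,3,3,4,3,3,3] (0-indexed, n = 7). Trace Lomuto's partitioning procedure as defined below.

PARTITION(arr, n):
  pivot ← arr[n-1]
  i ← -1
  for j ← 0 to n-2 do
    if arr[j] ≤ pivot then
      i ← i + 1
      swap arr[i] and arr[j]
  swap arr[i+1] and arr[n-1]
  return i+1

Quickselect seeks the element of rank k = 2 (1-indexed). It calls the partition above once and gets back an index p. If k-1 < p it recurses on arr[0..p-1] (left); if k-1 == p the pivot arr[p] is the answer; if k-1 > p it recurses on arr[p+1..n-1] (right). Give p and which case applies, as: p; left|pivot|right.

pivot = arr[6] = 3; i = -1
j=0: arr[0]=4 > 3 → no swap
j=1: arr[1]=3 ≤ 3 → i=0, swap arr[0],arr[1] → [3,4,3,4,3,3,3]
j=2: arr[2]=3 ≤ 3 → i=1, swap arr[1],arr[2] → [3,3,4,4,3,3,3]
j=3: arr[3]=4 > 3 → no swap
j=4: arr[4]=3 ≤ 3 → i=2, swap arr[2],arr[4] → [3,3,3,4,4,3,3]
j=5: arr[5]=3 ≤ 3 → i=3, swap arr[3],arr[5] → [3,3,3,3,4,4,3]
final swap arr[4],arr[6] → [3,3,3,3,3,4,4]; return 4
p = 4; k-1 = 1 < 4 ⇒ left

4; left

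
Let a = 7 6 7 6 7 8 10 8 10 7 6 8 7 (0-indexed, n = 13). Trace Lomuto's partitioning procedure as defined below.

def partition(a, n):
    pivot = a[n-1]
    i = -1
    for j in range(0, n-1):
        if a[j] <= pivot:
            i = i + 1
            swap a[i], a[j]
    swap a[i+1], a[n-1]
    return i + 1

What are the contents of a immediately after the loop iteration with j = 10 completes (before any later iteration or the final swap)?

pivot = a[12] = 7; i = -1
j=0: a[0]=7 ≤ 7 → i=0, swap a[0],a[0] (no change) → 7 6 7 6 7 8 10 8 10 7 6 8 7
j=1: a[1]=6 ≤ 7 → i=1, swap a[1],a[1] (no change) → 7 6 7 6 7 8 10 8 10 7 6 8 7
j=2: a[2]=7 ≤ 7 → i=2, swap a[2],a[2] (no change) → 7 6 7 6 7 8 10 8 10 7 6 8 7
j=3: a[3]=6 ≤ 7 → i=3, swap a[3],a[3] (no change) → 7 6 7 6 7 8 10 8 10 7 6 8 7
j=4: a[4]=7 ≤ 7 → i=4, swap a[4],a[4] (no change) → 7 6 7 6 7 8 10 8 10 7 6 8 7
j=5: a[5]=8 > 7 → no swap
j=6: a[6]=10 > 7 → no swap
j=7: a[7]=8 > 7 → no swap
j=8: a[8]=10 > 7 → no swap
j=9: a[9]=7 ≤ 7 → i=5, swap a[5],a[9] → 7 6 7 6 7 7 10 8 10 8 6 8 7
j=10: a[10]=6 ≤ 7 → i=6, swap a[6],a[10] → 7 6 7 6 7 7 6 8 10 8 10 8 7
(after j=10) a = 7 6 7 6 7 7 6 8 10 8 10 8 7

7 6 7 6 7 7 6 8 10 8 10 8 7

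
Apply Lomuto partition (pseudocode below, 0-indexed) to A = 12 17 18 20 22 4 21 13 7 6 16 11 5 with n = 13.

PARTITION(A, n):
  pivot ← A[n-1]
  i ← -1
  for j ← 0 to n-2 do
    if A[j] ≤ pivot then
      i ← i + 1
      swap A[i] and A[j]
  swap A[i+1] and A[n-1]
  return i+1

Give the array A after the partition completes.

4 5 18 20 22 12 21 13 7 6 16 11 17

pivot=5, i=-1
j=0: 12>5, skip
j=1: 17>5, skip
j=2: 18>5, skip
j=3: 20>5, skip
j=4: 22>5, skip
j=5: 4≤5, i=0, swap(0,5) ⇒ 4 17 18 20 22 12 21 13 7 6 16 11 5
j=6: 21>5, skip
j=7: 13>5, skip
j=8: 7>5, skip
j=9: 6>5, skip
j=10: 16>5, skip
j=11: 11>5, skip
swap(1,12) ⇒ 4 5 18 20 22 12 21 13 7 6 16 11 17; return 1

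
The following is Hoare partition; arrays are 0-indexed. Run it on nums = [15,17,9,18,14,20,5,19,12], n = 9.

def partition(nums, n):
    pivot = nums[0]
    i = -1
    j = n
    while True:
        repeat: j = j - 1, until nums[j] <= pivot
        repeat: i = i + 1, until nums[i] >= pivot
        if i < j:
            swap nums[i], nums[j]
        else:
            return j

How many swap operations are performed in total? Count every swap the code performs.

3

pivot = nums[0] = 15; i = -1, j = 9
j→8 (nums[8]=12≤15), i→0 (nums[0]=15≥15); i<j, swap → [12,17,9,18,14,20,5,19,15]
j→6 (nums[6]=5≤15), i→1 (nums[1]=17≥15); i<j, swap → [12,5,9,18,14,20,17,19,15]
j→4 (nums[4]=14≤15), i→3 (nums[3]=18≥15); i<j, swap → [12,5,9,14,18,20,17,19,15]
j→3, i→4; i≥j, return j=3. nums = [12,5,9,14,18,20,17,19,15]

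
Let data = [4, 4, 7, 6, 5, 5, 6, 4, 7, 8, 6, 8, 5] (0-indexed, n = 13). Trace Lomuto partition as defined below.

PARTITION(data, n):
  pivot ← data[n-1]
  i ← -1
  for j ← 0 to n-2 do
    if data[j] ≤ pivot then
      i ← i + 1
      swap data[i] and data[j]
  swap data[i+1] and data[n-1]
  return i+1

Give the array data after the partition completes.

pivot=5, i=-1
j=0: 4≤5, i=0, swap(0,0) ⇒ [4, 4, 7, 6, 5, 5, 6, 4, 7, 8, 6, 8, 5]
j=1: 4≤5, i=1, swap(1,1) ⇒ [4, 4, 7, 6, 5, 5, 6, 4, 7, 8, 6, 8, 5]
j=2: 7>5, skip
j=3: 6>5, skip
j=4: 5≤5, i=2, swap(2,4) ⇒ [4, 4, 5, 6, 7, 5, 6, 4, 7, 8, 6, 8, 5]
j=5: 5≤5, i=3, swap(3,5) ⇒ [4, 4, 5, 5, 7, 6, 6, 4, 7, 8, 6, 8, 5]
j=6: 6>5, skip
j=7: 4≤5, i=4, swap(4,7) ⇒ [4, 4, 5, 5, 4, 6, 6, 7, 7, 8, 6, 8, 5]
j=8: 7>5, skip
j=9: 8>5, skip
j=10: 6>5, skip
j=11: 8>5, skip
swap(5,12) ⇒ [4, 4, 5, 5, 4, 5, 6, 7, 7, 8, 6, 8, 6]; return 5

[4, 4, 5, 5, 4, 5, 6, 7, 7, 8, 6, 8, 6]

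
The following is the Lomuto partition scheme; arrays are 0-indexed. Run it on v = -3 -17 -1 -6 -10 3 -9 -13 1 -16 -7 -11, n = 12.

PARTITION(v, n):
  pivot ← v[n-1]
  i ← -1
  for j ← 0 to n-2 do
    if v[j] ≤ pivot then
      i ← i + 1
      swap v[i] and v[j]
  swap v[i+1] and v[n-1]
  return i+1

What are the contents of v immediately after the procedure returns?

pivot=-11, i=-1
j=0: -3>-11, skip
j=1: -17≤-11, i=0, swap(0,1) ⇒ -17 -3 -1 -6 -10 3 -9 -13 1 -16 -7 -11
j=2: -1>-11, skip
j=3: -6>-11, skip
j=4: -10>-11, skip
j=5: 3>-11, skip
j=6: -9>-11, skip
j=7: -13≤-11, i=1, swap(1,7) ⇒ -17 -13 -1 -6 -10 3 -9 -3 1 -16 -7 -11
j=8: 1>-11, skip
j=9: -16≤-11, i=2, swap(2,9) ⇒ -17 -13 -16 -6 -10 3 -9 -3 1 -1 -7 -11
j=10: -7>-11, skip
swap(3,11) ⇒ -17 -13 -16 -11 -10 3 -9 -3 1 -1 -7 -6; return 3

-17 -13 -16 -11 -10 3 -9 -3 1 -1 -7 -6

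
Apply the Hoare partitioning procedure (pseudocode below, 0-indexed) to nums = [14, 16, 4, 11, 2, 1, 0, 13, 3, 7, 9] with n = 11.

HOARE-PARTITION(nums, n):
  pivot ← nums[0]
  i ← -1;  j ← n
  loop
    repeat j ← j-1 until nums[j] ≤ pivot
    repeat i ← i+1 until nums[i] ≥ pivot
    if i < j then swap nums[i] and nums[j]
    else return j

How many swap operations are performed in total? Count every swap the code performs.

pivot = nums[0] = 14; i = -1, j = 11
j→10 (nums[10]=9≤14), i→0 (nums[0]=14≥14); i<j, swap → [9, 16, 4, 11, 2, 1, 0, 13, 3, 7, 14]
j→9 (nums[9]=7≤14), i→1 (nums[1]=16≥14); i<j, swap → [9, 7, 4, 11, 2, 1, 0, 13, 3, 16, 14]
j→8, i→9; i≥j, return j=8. nums = [9, 7, 4, 11, 2, 1, 0, 13, 3, 16, 14]

2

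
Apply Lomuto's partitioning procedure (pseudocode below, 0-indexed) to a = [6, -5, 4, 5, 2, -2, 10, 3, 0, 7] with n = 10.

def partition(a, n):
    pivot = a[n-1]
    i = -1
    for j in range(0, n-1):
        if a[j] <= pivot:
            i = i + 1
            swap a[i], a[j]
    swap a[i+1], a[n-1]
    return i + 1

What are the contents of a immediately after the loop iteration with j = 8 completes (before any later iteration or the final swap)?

[6, -5, 4, 5, 2, -2, 3, 0, 10, 7]

pivot=7, i=-1
j=0: 6≤7, i=0, swap(0,0) ⇒ [6, -5, 4, 5, 2, -2, 10, 3, 0, 7]
j=1: -5≤7, i=1, swap(1,1) ⇒ [6, -5, 4, 5, 2, -2, 10, 3, 0, 7]
j=2: 4≤7, i=2, swap(2,2) ⇒ [6, -5, 4, 5, 2, -2, 10, 3, 0, 7]
j=3: 5≤7, i=3, swap(3,3) ⇒ [6, -5, 4, 5, 2, -2, 10, 3, 0, 7]
j=4: 2≤7, i=4, swap(4,4) ⇒ [6, -5, 4, 5, 2, -2, 10, 3, 0, 7]
j=5: -2≤7, i=5, swap(5,5) ⇒ [6, -5, 4, 5, 2, -2, 10, 3, 0, 7]
j=6: 10>7, skip
j=7: 3≤7, i=6, swap(6,7) ⇒ [6, -5, 4, 5, 2, -2, 3, 10, 0, 7]
j=8: 0≤7, i=7, swap(7,8) ⇒ [6, -5, 4, 5, 2, -2, 3, 0, 10, 7]
(after j=8) a = [6, -5, 4, 5, 2, -2, 3, 0, 10, 7]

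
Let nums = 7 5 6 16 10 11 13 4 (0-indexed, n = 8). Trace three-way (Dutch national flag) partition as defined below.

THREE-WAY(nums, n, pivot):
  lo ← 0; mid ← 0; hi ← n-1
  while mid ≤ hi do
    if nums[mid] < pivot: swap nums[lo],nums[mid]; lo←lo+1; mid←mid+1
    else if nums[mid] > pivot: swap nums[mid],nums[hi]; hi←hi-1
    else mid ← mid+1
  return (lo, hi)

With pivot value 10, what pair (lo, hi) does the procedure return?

(4, 4)

lo=0 mid=0 hi=7
7<10: swap(0,0), lo=1 mid=1 ⇒ 7 5 6 16 10 11 13 4
5<10: swap(1,1), lo=2 mid=2 ⇒ 7 5 6 16 10 11 13 4
6<10: swap(2,2), lo=3 mid=3 ⇒ 7 5 6 16 10 11 13 4
16>10: swap(3,7), hi=6 ⇒ 7 5 6 4 10 11 13 16
4<10: swap(3,3), lo=4 mid=4 ⇒ 7 5 6 4 10 11 13 16
10=10: mid=5
11>10: swap(5,6), hi=5 ⇒ 7 5 6 4 10 13 11 16
13>10: swap(5,5), hi=4 ⇒ 7 5 6 4 10 13 11 16
done. lo=4 hi=4; nums=7 5 6 4 10 13 11 16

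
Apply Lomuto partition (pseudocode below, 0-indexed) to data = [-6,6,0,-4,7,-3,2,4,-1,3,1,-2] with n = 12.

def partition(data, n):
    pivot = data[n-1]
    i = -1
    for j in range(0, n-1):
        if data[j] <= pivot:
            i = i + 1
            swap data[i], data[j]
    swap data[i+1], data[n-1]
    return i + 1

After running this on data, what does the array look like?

[-6,-4,-3,-2,7,0,2,4,-1,3,1,6]

pivot=-2, i=-1
j=0: -6≤-2, i=0, swap(0,0) ⇒ [-6,6,0,-4,7,-3,2,4,-1,3,1,-2]
j=1: 6>-2, skip
j=2: 0>-2, skip
j=3: -4≤-2, i=1, swap(1,3) ⇒ [-6,-4,0,6,7,-3,2,4,-1,3,1,-2]
j=4: 7>-2, skip
j=5: -3≤-2, i=2, swap(2,5) ⇒ [-6,-4,-3,6,7,0,2,4,-1,3,1,-2]
j=6: 2>-2, skip
j=7: 4>-2, skip
j=8: -1>-2, skip
j=9: 3>-2, skip
j=10: 1>-2, skip
swap(3,11) ⇒ [-6,-4,-3,-2,7,0,2,4,-1,3,1,6]; return 3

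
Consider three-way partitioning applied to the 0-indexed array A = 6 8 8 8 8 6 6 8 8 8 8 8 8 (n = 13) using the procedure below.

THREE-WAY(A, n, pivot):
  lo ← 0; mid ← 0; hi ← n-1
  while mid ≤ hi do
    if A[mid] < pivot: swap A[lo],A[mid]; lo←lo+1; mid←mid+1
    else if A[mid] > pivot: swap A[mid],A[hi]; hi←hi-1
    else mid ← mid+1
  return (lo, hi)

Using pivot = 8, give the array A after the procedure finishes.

6 6 6 8 8 8 8 8 8 8 8 8 8

pivot = 8; lo=0, mid=0, hi=12
A[mid]=6<8: swap A[0],A[0]; lo=1,mid=1 → 6 8 8 8 8 6 6 8 8 8 8 8 8
A[mid]=8=8: mid=2
A[mid]=8=8: mid=3
A[mid]=8=8: mid=4
A[mid]=8=8: mid=5
A[mid]=6<8: swap A[1],A[5]; lo=2,mid=6 → 6 6 8 8 8 8 6 8 8 8 8 8 8
A[mid]=6<8: swap A[2],A[6]; lo=3,mid=7 → 6 6 6 8 8 8 8 8 8 8 8 8 8
A[mid]=8=8: mid=8
A[mid]=8=8: mid=9
A[mid]=8=8: mid=10
A[mid]=8=8: mid=11
A[mid]=8=8: mid=12
A[mid]=8=8: mid=13
end: lo=3, hi=12; A = 6 6 6 8 8 8 8 8 8 8 8 8 8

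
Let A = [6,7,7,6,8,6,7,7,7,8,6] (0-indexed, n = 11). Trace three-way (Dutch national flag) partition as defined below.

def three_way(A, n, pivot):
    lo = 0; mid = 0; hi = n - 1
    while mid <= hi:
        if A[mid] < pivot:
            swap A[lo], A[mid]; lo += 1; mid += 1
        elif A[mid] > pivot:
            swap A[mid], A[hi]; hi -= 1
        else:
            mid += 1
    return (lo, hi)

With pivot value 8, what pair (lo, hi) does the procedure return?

pivot = 8; lo=0, mid=0, hi=10
A[mid]=6<8: swap A[0],A[0]; lo=1,mid=1 → [6,7,7,6,8,6,7,7,7,8,6]
A[mid]=7<8: swap A[1],A[1]; lo=2,mid=2 → [6,7,7,6,8,6,7,7,7,8,6]
A[mid]=7<8: swap A[2],A[2]; lo=3,mid=3 → [6,7,7,6,8,6,7,7,7,8,6]
A[mid]=6<8: swap A[3],A[3]; lo=4,mid=4 → [6,7,7,6,8,6,7,7,7,8,6]
A[mid]=8=8: mid=5
A[mid]=6<8: swap A[4],A[5]; lo=5,mid=6 → [6,7,7,6,6,8,7,7,7,8,6]
A[mid]=7<8: swap A[5],A[6]; lo=6,mid=7 → [6,7,7,6,6,7,8,7,7,8,6]
A[mid]=7<8: swap A[6],A[7]; lo=7,mid=8 → [6,7,7,6,6,7,7,8,7,8,6]
A[mid]=7<8: swap A[7],A[8]; lo=8,mid=9 → [6,7,7,6,6,7,7,7,8,8,6]
A[mid]=8=8: mid=10
A[mid]=6<8: swap A[8],A[10]; lo=9,mid=11 → [6,7,7,6,6,7,7,7,6,8,8]
end: lo=9, hi=10; A = [6,7,7,6,6,7,7,7,6,8,8]

(9, 10)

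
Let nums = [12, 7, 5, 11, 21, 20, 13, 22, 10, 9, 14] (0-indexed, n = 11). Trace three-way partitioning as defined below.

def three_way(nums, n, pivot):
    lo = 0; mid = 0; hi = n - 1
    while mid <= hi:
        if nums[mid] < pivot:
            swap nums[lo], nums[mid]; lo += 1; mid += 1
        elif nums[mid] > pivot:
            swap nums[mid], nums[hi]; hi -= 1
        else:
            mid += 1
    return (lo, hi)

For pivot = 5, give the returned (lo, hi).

(0, 0)

lo=0 mid=0 hi=10
12>5: swap(0,10), hi=9 ⇒ [14, 7, 5, 11, 21, 20, 13, 22, 10, 9, 12]
14>5: swap(0,9), hi=8 ⇒ [9, 7, 5, 11, 21, 20, 13, 22, 10, 14, 12]
9>5: swap(0,8), hi=7 ⇒ [10, 7, 5, 11, 21, 20, 13, 22, 9, 14, 12]
10>5: swap(0,7), hi=6 ⇒ [22, 7, 5, 11, 21, 20, 13, 10, 9, 14, 12]
22>5: swap(0,6), hi=5 ⇒ [13, 7, 5, 11, 21, 20, 22, 10, 9, 14, 12]
13>5: swap(0,5), hi=4 ⇒ [20, 7, 5, 11, 21, 13, 22, 10, 9, 14, 12]
20>5: swap(0,4), hi=3 ⇒ [21, 7, 5, 11, 20, 13, 22, 10, 9, 14, 12]
21>5: swap(0,3), hi=2 ⇒ [11, 7, 5, 21, 20, 13, 22, 10, 9, 14, 12]
11>5: swap(0,2), hi=1 ⇒ [5, 7, 11, 21, 20, 13, 22, 10, 9, 14, 12]
5=5: mid=1
7>5: swap(1,1), hi=0 ⇒ [5, 7, 11, 21, 20, 13, 22, 10, 9, 14, 12]
done. lo=0 hi=0; nums=[5, 7, 11, 21, 20, 13, 22, 10, 9, 14, 12]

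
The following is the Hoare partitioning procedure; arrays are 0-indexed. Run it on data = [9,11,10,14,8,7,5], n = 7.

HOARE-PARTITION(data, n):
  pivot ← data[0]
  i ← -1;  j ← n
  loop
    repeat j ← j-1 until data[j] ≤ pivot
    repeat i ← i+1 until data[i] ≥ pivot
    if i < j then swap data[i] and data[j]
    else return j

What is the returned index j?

2

pivot=9
j stops at 6 (5), i stops at 0 (9); swap ⇒ [5,11,10,14,8,7,9]
j stops at 5 (7), i stops at 1 (11); swap ⇒ [5,7,10,14,8,11,9]
j stops at 4 (8), i stops at 2 (10); swap ⇒ [5,7,8,14,10,11,9]
j stops at 2, i stops at 3; i≥j ⇒ return 2. data=[5,7,8,14,10,11,9]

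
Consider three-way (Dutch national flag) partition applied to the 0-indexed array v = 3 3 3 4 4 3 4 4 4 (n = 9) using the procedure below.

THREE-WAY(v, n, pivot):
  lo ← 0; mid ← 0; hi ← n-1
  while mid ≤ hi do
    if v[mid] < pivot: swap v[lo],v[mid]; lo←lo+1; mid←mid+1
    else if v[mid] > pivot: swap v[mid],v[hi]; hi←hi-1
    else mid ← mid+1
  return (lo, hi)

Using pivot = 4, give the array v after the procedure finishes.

pivot = 4; lo=0, mid=0, hi=8
v[mid]=3<4: swap v[0],v[0]; lo=1,mid=1 → 3 3 3 4 4 3 4 4 4
v[mid]=3<4: swap v[1],v[1]; lo=2,mid=2 → 3 3 3 4 4 3 4 4 4
v[mid]=3<4: swap v[2],v[2]; lo=3,mid=3 → 3 3 3 4 4 3 4 4 4
v[mid]=4=4: mid=4
v[mid]=4=4: mid=5
v[mid]=3<4: swap v[3],v[5]; lo=4,mid=6 → 3 3 3 3 4 4 4 4 4
v[mid]=4=4: mid=7
v[mid]=4=4: mid=8
v[mid]=4=4: mid=9
end: lo=4, hi=8; v = 3 3 3 3 4 4 4 4 4

3 3 3 3 4 4 4 4 4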